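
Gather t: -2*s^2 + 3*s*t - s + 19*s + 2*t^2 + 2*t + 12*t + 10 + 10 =-2*s^2 + 18*s + 2*t^2 + t*(3*s + 14) + 20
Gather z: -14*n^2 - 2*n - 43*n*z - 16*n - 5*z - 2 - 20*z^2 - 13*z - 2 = -14*n^2 - 18*n - 20*z^2 + z*(-43*n - 18) - 4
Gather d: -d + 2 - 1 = 1 - d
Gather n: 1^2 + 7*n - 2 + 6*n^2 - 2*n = 6*n^2 + 5*n - 1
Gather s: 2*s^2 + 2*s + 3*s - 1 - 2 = 2*s^2 + 5*s - 3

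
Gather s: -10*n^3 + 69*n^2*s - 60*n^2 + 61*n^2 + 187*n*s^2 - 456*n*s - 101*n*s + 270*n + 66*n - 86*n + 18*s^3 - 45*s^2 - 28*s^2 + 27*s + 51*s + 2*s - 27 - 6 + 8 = -10*n^3 + n^2 + 250*n + 18*s^3 + s^2*(187*n - 73) + s*(69*n^2 - 557*n + 80) - 25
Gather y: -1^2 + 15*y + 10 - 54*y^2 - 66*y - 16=-54*y^2 - 51*y - 7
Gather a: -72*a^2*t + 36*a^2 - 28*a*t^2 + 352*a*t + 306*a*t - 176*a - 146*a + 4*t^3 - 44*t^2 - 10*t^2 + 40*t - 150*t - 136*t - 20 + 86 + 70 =a^2*(36 - 72*t) + a*(-28*t^2 + 658*t - 322) + 4*t^3 - 54*t^2 - 246*t + 136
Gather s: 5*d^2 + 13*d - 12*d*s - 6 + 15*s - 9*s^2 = 5*d^2 + 13*d - 9*s^2 + s*(15 - 12*d) - 6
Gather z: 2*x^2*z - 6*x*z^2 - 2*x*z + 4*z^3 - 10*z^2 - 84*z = 4*z^3 + z^2*(-6*x - 10) + z*(2*x^2 - 2*x - 84)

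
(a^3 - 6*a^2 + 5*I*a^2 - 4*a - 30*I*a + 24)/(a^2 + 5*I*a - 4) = a - 6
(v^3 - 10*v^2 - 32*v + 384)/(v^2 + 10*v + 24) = (v^2 - 16*v + 64)/(v + 4)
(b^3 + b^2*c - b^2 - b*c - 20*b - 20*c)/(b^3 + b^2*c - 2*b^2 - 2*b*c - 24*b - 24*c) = (b - 5)/(b - 6)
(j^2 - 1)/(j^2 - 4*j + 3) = (j + 1)/(j - 3)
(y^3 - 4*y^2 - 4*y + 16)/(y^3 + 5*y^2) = (y^3 - 4*y^2 - 4*y + 16)/(y^2*(y + 5))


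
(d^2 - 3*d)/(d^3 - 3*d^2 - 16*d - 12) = d*(3 - d)/(-d^3 + 3*d^2 + 16*d + 12)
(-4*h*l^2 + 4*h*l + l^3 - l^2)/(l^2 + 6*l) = (-4*h*l + 4*h + l^2 - l)/(l + 6)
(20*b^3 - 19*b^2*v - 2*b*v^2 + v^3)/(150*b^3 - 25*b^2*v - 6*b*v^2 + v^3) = (-4*b^2 + 3*b*v + v^2)/(-30*b^2 - b*v + v^2)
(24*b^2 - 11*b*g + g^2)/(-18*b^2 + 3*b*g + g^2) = (-8*b + g)/(6*b + g)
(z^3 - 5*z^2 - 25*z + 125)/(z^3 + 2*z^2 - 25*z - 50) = (z - 5)/(z + 2)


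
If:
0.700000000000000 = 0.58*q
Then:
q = 1.21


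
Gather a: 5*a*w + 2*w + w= 5*a*w + 3*w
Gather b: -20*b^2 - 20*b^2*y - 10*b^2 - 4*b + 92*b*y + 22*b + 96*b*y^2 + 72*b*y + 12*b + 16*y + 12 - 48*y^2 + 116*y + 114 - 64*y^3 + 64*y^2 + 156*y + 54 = b^2*(-20*y - 30) + b*(96*y^2 + 164*y + 30) - 64*y^3 + 16*y^2 + 288*y + 180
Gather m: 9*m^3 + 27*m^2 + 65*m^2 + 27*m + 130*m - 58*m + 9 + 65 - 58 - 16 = 9*m^3 + 92*m^2 + 99*m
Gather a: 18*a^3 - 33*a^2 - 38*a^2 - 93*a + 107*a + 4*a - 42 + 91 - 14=18*a^3 - 71*a^2 + 18*a + 35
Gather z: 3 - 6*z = 3 - 6*z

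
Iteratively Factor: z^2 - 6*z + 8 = (z - 2)*(z - 4)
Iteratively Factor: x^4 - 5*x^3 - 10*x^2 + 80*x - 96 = (x - 4)*(x^3 - x^2 - 14*x + 24) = (x - 4)*(x + 4)*(x^2 - 5*x + 6) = (x - 4)*(x - 2)*(x + 4)*(x - 3)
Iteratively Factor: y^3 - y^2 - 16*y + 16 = (y + 4)*(y^2 - 5*y + 4) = (y - 1)*(y + 4)*(y - 4)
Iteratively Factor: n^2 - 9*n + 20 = (n - 5)*(n - 4)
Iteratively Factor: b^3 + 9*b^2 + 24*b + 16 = (b + 4)*(b^2 + 5*b + 4) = (b + 1)*(b + 4)*(b + 4)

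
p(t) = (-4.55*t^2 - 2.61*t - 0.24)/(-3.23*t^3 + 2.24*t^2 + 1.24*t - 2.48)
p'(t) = (-9.1*t - 2.61)/(-3.23*t^3 + 2.24*t^2 + 1.24*t - 2.48) + (-4.55*t^2 - 2.61*t - 0.24)*(9.69*t^2 - 4.48*t - 1.24)/(-3.23*t^3 + 2.24*t^2 + 1.24*t - 2.48)^2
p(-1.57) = -0.54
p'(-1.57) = -0.32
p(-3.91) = -0.27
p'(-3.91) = -0.05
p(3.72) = 0.55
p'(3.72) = -0.20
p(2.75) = 0.85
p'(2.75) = -0.47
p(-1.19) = -0.77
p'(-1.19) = -1.17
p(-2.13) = -0.42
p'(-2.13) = -0.15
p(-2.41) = -0.39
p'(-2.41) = -0.12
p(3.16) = 0.69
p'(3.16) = -0.32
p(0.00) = 0.10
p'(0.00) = 1.10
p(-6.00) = -0.19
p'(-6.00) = -0.03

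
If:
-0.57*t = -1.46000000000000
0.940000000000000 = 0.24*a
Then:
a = 3.92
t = 2.56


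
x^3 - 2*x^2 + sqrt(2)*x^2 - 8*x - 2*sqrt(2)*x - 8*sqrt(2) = (x - 4)*(x + 2)*(x + sqrt(2))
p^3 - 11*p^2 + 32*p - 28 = (p - 7)*(p - 2)^2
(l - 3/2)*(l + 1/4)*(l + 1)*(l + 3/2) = l^4 + 5*l^3/4 - 2*l^2 - 45*l/16 - 9/16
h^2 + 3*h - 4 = (h - 1)*(h + 4)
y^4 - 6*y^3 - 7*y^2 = y^2*(y - 7)*(y + 1)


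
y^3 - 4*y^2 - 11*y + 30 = (y - 5)*(y - 2)*(y + 3)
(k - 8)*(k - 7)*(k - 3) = k^3 - 18*k^2 + 101*k - 168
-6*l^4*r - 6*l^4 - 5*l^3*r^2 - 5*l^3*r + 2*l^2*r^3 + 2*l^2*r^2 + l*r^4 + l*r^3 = (-2*l + r)*(l + r)*(3*l + r)*(l*r + l)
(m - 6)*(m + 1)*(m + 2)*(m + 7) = m^4 + 4*m^3 - 37*m^2 - 124*m - 84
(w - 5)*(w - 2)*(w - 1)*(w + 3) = w^4 - 5*w^3 - 7*w^2 + 41*w - 30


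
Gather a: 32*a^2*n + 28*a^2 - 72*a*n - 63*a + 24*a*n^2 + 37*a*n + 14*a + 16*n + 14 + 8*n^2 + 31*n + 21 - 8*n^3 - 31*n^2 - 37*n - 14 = a^2*(32*n + 28) + a*(24*n^2 - 35*n - 49) - 8*n^3 - 23*n^2 + 10*n + 21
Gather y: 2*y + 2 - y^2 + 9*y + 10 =-y^2 + 11*y + 12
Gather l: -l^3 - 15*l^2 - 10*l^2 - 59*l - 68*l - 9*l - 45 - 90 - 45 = -l^3 - 25*l^2 - 136*l - 180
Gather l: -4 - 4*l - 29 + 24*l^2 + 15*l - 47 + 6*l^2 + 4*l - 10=30*l^2 + 15*l - 90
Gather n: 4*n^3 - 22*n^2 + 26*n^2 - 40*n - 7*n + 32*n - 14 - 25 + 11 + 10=4*n^3 + 4*n^2 - 15*n - 18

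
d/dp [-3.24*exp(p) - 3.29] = -3.24*exp(p)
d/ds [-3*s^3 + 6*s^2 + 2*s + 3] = -9*s^2 + 12*s + 2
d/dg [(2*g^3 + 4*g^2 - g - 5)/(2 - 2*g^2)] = (-g^2 - 2*g - 1/2)/(g^2 + 2*g + 1)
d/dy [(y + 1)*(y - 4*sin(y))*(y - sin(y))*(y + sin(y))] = (y + 1)*(y - 4*sin(y))*(y - sin(y))*(cos(y) + 1) - (y + 1)*(y - 4*sin(y))*(y + sin(y))*(cos(y) - 1) - (y + 1)*(y - sin(y))*(y + sin(y))*(4*cos(y) - 1) + (y - 4*sin(y))*(y - sin(y))*(y + sin(y))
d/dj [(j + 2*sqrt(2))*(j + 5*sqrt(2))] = 2*j + 7*sqrt(2)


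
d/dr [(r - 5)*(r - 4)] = 2*r - 9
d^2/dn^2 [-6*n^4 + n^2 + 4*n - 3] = 2 - 72*n^2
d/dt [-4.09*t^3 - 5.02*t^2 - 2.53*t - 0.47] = -12.27*t^2 - 10.04*t - 2.53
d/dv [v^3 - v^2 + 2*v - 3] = 3*v^2 - 2*v + 2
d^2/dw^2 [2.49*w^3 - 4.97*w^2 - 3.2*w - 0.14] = 14.94*w - 9.94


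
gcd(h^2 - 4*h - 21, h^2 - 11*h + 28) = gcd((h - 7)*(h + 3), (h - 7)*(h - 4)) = h - 7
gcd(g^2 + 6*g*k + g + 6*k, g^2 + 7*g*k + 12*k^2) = 1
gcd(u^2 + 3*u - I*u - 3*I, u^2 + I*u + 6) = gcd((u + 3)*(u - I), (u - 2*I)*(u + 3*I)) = 1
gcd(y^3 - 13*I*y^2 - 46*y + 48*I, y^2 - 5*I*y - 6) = y^2 - 5*I*y - 6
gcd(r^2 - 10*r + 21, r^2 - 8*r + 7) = r - 7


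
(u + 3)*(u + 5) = u^2 + 8*u + 15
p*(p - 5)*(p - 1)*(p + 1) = p^4 - 5*p^3 - p^2 + 5*p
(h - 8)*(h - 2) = h^2 - 10*h + 16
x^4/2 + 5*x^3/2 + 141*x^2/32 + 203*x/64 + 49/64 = (x/2 + 1/2)*(x + 1/2)*(x + 7/4)^2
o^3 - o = o*(o - 1)*(o + 1)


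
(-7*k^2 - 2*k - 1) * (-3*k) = 21*k^3 + 6*k^2 + 3*k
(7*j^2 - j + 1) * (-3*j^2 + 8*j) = -21*j^4 + 59*j^3 - 11*j^2 + 8*j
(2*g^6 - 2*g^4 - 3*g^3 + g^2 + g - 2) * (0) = 0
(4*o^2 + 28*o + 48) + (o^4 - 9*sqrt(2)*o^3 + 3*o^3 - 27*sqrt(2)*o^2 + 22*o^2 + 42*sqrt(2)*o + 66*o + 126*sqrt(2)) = o^4 - 9*sqrt(2)*o^3 + 3*o^3 - 27*sqrt(2)*o^2 + 26*o^2 + 42*sqrt(2)*o + 94*o + 48 + 126*sqrt(2)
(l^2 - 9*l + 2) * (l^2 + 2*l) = l^4 - 7*l^3 - 16*l^2 + 4*l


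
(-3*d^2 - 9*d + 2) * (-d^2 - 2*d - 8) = 3*d^4 + 15*d^3 + 40*d^2 + 68*d - 16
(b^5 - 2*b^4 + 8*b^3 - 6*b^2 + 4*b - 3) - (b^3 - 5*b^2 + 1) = b^5 - 2*b^4 + 7*b^3 - b^2 + 4*b - 4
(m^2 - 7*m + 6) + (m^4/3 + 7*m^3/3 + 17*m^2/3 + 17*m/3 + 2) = m^4/3 + 7*m^3/3 + 20*m^2/3 - 4*m/3 + 8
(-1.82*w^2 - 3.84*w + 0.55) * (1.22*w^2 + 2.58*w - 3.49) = -2.2204*w^4 - 9.3804*w^3 - 2.8844*w^2 + 14.8206*w - 1.9195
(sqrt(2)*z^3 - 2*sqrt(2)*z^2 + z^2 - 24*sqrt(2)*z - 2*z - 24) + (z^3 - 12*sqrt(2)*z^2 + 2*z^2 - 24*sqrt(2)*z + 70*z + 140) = z^3 + sqrt(2)*z^3 - 14*sqrt(2)*z^2 + 3*z^2 - 48*sqrt(2)*z + 68*z + 116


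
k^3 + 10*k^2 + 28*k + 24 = (k + 2)^2*(k + 6)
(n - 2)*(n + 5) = n^2 + 3*n - 10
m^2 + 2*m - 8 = (m - 2)*(m + 4)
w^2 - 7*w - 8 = (w - 8)*(w + 1)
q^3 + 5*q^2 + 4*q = q*(q + 1)*(q + 4)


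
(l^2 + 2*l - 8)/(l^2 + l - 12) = (l - 2)/(l - 3)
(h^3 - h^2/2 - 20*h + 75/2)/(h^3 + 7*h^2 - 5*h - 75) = (h - 5/2)/(h + 5)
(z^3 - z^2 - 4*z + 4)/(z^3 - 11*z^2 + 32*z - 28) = (z^2 + z - 2)/(z^2 - 9*z + 14)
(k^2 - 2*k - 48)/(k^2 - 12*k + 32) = (k + 6)/(k - 4)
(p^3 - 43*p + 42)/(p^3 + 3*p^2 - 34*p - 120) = (p^2 + 6*p - 7)/(p^2 + 9*p + 20)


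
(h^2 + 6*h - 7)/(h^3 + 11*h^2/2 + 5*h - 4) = 2*(h^2 + 6*h - 7)/(2*h^3 + 11*h^2 + 10*h - 8)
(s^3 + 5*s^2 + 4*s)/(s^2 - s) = (s^2 + 5*s + 4)/(s - 1)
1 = 1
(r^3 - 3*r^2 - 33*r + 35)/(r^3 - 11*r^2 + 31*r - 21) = (r + 5)/(r - 3)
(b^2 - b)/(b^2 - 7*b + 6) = b/(b - 6)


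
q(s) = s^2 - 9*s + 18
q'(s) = 2*s - 9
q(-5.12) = 90.29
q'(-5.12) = -19.24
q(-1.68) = 35.94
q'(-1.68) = -12.36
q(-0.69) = 24.69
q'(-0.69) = -10.38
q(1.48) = 6.87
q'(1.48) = -6.04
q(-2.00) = 40.00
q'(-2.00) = -13.00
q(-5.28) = 93.40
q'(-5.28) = -19.56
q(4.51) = -2.25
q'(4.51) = 0.02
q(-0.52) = 22.95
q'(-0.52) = -10.04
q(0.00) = 18.00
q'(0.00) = -9.00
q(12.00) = 54.00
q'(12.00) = 15.00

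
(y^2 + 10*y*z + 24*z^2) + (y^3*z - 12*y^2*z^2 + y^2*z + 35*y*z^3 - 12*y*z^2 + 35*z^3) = y^3*z - 12*y^2*z^2 + y^2*z + y^2 + 35*y*z^3 - 12*y*z^2 + 10*y*z + 35*z^3 + 24*z^2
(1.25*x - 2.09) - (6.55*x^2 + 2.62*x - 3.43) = -6.55*x^2 - 1.37*x + 1.34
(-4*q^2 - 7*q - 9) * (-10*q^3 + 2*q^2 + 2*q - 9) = 40*q^5 + 62*q^4 + 68*q^3 + 4*q^2 + 45*q + 81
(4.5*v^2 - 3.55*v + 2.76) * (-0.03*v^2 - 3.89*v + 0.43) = -0.135*v^4 - 17.3985*v^3 + 15.6617*v^2 - 12.2629*v + 1.1868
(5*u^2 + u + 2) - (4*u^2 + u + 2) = u^2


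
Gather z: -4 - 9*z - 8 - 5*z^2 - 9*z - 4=-5*z^2 - 18*z - 16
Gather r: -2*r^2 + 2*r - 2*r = -2*r^2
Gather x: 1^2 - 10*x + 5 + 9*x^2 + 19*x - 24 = 9*x^2 + 9*x - 18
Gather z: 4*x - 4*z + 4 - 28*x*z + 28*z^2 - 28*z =4*x + 28*z^2 + z*(-28*x - 32) + 4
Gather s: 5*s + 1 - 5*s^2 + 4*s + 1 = -5*s^2 + 9*s + 2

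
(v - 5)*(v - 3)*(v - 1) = v^3 - 9*v^2 + 23*v - 15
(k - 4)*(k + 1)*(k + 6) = k^3 + 3*k^2 - 22*k - 24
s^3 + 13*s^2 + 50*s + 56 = (s + 2)*(s + 4)*(s + 7)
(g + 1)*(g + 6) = g^2 + 7*g + 6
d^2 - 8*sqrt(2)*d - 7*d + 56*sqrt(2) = (d - 7)*(d - 8*sqrt(2))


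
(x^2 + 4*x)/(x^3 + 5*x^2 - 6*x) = (x + 4)/(x^2 + 5*x - 6)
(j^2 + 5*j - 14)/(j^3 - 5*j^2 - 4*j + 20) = (j + 7)/(j^2 - 3*j - 10)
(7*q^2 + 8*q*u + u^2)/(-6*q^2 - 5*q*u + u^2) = (-7*q - u)/(6*q - u)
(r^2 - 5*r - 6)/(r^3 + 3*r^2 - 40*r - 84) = (r + 1)/(r^2 + 9*r + 14)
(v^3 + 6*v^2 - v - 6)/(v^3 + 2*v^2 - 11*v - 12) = (v^2 + 5*v - 6)/(v^2 + v - 12)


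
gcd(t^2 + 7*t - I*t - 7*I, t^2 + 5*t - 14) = t + 7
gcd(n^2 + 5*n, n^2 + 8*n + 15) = n + 5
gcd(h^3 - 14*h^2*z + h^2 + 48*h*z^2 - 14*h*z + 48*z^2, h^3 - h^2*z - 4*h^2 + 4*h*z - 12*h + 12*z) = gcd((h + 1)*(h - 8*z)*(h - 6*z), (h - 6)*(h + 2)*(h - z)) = 1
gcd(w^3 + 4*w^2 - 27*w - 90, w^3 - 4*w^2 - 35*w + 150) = w^2 + w - 30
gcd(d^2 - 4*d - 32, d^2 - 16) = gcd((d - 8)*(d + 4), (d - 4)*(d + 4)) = d + 4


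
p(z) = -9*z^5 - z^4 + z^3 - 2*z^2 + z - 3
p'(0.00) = 1.00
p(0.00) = -3.00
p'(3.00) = -3737.00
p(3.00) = -2259.00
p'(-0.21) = 1.92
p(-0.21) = -3.31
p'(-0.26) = 2.11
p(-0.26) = -3.41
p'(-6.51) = -79565.52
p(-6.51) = 103065.67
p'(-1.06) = -43.44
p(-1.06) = 3.28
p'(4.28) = -15375.15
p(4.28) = -13218.43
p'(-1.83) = -461.80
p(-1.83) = 155.84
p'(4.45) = -17956.13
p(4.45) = -16047.34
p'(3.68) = -8425.28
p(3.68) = -6234.06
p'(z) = -45*z^4 - 4*z^3 + 3*z^2 - 4*z + 1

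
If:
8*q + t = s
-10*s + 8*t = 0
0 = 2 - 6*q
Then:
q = 1/3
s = -32/3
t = -40/3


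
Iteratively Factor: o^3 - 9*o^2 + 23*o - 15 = (o - 5)*(o^2 - 4*o + 3) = (o - 5)*(o - 3)*(o - 1)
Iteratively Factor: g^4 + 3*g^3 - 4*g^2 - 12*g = (g + 3)*(g^3 - 4*g) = (g + 2)*(g + 3)*(g^2 - 2*g) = g*(g + 2)*(g + 3)*(g - 2)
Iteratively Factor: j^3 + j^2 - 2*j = (j + 2)*(j^2 - j) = j*(j + 2)*(j - 1)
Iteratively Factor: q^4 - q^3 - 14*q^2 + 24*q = (q + 4)*(q^3 - 5*q^2 + 6*q) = (q - 3)*(q + 4)*(q^2 - 2*q) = (q - 3)*(q - 2)*(q + 4)*(q)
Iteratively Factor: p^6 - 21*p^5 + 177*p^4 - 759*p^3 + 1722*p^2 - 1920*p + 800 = (p - 4)*(p^5 - 17*p^4 + 109*p^3 - 323*p^2 + 430*p - 200) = (p - 4)*(p - 1)*(p^4 - 16*p^3 + 93*p^2 - 230*p + 200) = (p - 4)^2*(p - 1)*(p^3 - 12*p^2 + 45*p - 50) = (p - 4)^2*(p - 2)*(p - 1)*(p^2 - 10*p + 25) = (p - 5)*(p - 4)^2*(p - 2)*(p - 1)*(p - 5)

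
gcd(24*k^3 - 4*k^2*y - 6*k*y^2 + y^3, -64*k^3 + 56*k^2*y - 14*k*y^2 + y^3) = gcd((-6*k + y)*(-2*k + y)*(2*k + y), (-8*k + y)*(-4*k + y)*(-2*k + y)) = -2*k + y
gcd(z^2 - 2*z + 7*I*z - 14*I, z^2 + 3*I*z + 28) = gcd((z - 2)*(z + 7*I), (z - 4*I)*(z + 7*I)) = z + 7*I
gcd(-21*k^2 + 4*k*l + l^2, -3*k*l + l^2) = 3*k - l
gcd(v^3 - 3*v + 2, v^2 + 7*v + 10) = v + 2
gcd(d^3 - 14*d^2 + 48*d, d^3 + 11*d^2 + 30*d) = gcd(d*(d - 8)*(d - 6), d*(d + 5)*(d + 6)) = d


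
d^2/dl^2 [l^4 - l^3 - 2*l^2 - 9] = 12*l^2 - 6*l - 4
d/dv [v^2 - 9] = 2*v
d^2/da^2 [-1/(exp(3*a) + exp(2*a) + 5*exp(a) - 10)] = (-2*(3*exp(2*a) + 2*exp(a) + 5)^2*exp(a) + (9*exp(2*a) + 4*exp(a) + 5)*(exp(3*a) + exp(2*a) + 5*exp(a) - 10))*exp(a)/(exp(3*a) + exp(2*a) + 5*exp(a) - 10)^3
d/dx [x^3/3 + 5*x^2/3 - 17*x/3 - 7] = x^2 + 10*x/3 - 17/3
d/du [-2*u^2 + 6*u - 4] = 6 - 4*u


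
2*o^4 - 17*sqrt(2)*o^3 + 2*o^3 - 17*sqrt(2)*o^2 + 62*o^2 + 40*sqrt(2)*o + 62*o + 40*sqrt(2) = (o - 5*sqrt(2))*(o - 4*sqrt(2))*(sqrt(2)*o + 1)*(sqrt(2)*o + sqrt(2))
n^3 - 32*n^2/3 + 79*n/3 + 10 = (n - 6)*(n - 5)*(n + 1/3)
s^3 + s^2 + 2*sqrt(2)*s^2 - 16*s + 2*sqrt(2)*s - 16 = (s + 1)*(s - 2*sqrt(2))*(s + 4*sqrt(2))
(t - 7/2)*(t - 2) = t^2 - 11*t/2 + 7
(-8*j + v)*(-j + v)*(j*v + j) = 8*j^3*v + 8*j^3 - 9*j^2*v^2 - 9*j^2*v + j*v^3 + j*v^2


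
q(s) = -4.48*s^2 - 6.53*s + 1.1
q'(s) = -8.96*s - 6.53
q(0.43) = -2.54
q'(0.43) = -10.38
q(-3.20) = -23.88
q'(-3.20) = 22.14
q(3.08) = -61.51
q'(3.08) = -34.13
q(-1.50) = 0.81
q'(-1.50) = 6.91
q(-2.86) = -16.87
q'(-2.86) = 19.10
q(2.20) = -34.95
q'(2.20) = -26.24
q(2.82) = -52.94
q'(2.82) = -31.80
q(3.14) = -63.58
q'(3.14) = -34.66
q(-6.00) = -121.00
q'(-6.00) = 47.23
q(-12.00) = -565.66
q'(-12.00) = 100.99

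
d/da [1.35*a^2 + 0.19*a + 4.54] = 2.7*a + 0.19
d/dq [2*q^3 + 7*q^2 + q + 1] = 6*q^2 + 14*q + 1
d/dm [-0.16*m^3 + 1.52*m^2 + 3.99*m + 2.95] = -0.48*m^2 + 3.04*m + 3.99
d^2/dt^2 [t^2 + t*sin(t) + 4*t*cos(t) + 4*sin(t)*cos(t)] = -t*sin(t) - 4*t*cos(t) - 8*sin(t) - 8*sin(2*t) + 2*cos(t) + 2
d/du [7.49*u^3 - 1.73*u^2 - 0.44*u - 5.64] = 22.47*u^2 - 3.46*u - 0.44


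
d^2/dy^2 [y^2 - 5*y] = 2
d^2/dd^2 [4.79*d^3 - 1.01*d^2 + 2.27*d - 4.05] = 28.74*d - 2.02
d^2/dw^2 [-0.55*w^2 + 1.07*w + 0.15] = -1.10000000000000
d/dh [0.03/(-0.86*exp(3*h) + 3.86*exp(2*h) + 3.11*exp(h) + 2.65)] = (0.0774*exp(2*h) - 0.2316*exp(h) - 0.0933)*exp(h)/(-0.86*exp(3*h) + 3.86*exp(2*h) + 3.11*exp(h) + 2.65)^2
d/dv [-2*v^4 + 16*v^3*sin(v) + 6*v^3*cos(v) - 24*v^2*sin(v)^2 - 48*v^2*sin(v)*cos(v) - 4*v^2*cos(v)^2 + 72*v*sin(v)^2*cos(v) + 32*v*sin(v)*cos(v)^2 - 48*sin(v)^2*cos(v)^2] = -6*v^3*sin(v) + 16*v^3*cos(v) - 8*v^3 + 48*v^2*sin(v) - 20*v^2*sin(2*v) + 18*v^2*cos(v) - 48*v^2*cos(2*v) - 18*v*sin(v) - 48*v*sin(2*v) + 54*v*sin(3*v) + 8*v*cos(v) + 20*v*cos(2*v) + 24*v*cos(3*v) - 28*v + 8*sin(v) + 8*sin(3*v) - 24*sin(4*v) + 18*cos(v) - 18*cos(3*v)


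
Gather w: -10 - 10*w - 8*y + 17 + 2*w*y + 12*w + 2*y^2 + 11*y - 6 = w*(2*y + 2) + 2*y^2 + 3*y + 1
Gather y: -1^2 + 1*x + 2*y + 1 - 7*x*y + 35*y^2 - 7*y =x + 35*y^2 + y*(-7*x - 5)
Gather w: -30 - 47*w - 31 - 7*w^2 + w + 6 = -7*w^2 - 46*w - 55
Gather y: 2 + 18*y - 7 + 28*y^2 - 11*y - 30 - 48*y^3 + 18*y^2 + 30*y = -48*y^3 + 46*y^2 + 37*y - 35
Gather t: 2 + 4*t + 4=4*t + 6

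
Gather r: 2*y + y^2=y^2 + 2*y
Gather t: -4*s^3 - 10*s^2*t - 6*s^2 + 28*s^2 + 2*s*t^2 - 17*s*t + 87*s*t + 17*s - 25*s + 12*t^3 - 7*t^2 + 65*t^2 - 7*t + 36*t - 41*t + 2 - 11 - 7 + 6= -4*s^3 + 22*s^2 - 8*s + 12*t^3 + t^2*(2*s + 58) + t*(-10*s^2 + 70*s - 12) - 10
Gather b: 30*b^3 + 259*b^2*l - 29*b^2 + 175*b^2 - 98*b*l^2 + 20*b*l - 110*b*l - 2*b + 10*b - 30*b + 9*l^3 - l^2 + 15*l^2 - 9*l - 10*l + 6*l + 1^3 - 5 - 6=30*b^3 + b^2*(259*l + 146) + b*(-98*l^2 - 90*l - 22) + 9*l^3 + 14*l^2 - 13*l - 10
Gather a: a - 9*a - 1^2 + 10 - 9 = -8*a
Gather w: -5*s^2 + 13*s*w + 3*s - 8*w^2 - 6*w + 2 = -5*s^2 + 3*s - 8*w^2 + w*(13*s - 6) + 2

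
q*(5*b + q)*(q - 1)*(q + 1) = 5*b*q^3 - 5*b*q + q^4 - q^2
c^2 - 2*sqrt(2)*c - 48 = (c - 6*sqrt(2))*(c + 4*sqrt(2))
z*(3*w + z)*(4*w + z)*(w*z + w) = 12*w^3*z^2 + 12*w^3*z + 7*w^2*z^3 + 7*w^2*z^2 + w*z^4 + w*z^3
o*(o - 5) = o^2 - 5*o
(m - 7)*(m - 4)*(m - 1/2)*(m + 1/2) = m^4 - 11*m^3 + 111*m^2/4 + 11*m/4 - 7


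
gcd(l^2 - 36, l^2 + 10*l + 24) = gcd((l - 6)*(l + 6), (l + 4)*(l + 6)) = l + 6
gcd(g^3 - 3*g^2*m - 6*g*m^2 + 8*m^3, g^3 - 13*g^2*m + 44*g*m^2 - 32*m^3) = g^2 - 5*g*m + 4*m^2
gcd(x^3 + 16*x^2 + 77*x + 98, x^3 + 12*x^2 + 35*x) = x + 7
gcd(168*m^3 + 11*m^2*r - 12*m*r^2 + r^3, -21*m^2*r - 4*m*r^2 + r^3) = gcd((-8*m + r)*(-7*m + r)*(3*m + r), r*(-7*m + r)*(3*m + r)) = -21*m^2 - 4*m*r + r^2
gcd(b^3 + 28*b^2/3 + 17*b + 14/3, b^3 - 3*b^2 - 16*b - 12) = b + 2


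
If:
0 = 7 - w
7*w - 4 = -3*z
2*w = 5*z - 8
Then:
No Solution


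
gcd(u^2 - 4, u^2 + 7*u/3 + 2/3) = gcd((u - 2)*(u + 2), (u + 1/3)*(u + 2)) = u + 2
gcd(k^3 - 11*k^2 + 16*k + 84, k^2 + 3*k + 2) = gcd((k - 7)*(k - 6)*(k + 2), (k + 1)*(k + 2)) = k + 2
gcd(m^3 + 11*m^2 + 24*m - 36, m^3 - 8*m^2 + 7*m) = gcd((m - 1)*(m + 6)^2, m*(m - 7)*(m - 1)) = m - 1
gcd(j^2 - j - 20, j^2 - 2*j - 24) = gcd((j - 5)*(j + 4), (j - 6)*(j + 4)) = j + 4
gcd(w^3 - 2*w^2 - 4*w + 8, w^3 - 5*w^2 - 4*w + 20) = w^2 - 4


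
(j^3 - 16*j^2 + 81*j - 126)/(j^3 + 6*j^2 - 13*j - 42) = (j^2 - 13*j + 42)/(j^2 + 9*j + 14)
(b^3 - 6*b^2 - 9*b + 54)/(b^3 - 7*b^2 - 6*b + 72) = (b - 3)/(b - 4)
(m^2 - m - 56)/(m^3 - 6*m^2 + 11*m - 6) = (m^2 - m - 56)/(m^3 - 6*m^2 + 11*m - 6)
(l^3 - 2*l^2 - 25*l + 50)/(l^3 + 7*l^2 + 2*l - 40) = (l - 5)/(l + 4)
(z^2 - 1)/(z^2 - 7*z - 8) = (z - 1)/(z - 8)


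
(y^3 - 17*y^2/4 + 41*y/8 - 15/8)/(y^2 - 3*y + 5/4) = (4*y^2 - 7*y + 3)/(2*(2*y - 1))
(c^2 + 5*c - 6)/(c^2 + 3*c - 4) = (c + 6)/(c + 4)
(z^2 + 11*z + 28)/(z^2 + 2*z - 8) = (z + 7)/(z - 2)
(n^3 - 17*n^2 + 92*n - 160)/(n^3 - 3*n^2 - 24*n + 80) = (n^2 - 13*n + 40)/(n^2 + n - 20)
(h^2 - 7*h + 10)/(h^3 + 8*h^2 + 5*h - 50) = (h - 5)/(h^2 + 10*h + 25)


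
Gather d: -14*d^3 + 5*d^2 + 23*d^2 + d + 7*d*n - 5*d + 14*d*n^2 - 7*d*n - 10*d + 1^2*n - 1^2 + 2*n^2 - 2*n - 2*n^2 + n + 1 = -14*d^3 + 28*d^2 + d*(14*n^2 - 14)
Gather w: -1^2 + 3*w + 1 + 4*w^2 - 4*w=4*w^2 - w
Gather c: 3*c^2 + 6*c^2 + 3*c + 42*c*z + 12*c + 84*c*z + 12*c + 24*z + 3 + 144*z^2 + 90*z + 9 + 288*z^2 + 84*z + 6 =9*c^2 + c*(126*z + 27) + 432*z^2 + 198*z + 18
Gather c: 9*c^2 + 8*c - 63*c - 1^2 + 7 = 9*c^2 - 55*c + 6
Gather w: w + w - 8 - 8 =2*w - 16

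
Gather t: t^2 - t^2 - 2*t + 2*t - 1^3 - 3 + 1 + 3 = 0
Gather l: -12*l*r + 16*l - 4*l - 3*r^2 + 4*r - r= l*(12 - 12*r) - 3*r^2 + 3*r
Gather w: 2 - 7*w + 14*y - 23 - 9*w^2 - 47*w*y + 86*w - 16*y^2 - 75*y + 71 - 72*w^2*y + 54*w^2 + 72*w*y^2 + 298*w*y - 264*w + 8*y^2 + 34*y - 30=w^2*(45 - 72*y) + w*(72*y^2 + 251*y - 185) - 8*y^2 - 27*y + 20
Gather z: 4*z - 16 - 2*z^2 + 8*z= -2*z^2 + 12*z - 16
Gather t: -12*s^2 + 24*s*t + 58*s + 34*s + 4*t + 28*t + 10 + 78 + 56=-12*s^2 + 92*s + t*(24*s + 32) + 144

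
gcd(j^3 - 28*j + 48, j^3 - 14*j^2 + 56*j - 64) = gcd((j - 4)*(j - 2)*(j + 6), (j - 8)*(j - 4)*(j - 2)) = j^2 - 6*j + 8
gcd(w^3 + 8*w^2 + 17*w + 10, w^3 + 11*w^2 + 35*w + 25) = w^2 + 6*w + 5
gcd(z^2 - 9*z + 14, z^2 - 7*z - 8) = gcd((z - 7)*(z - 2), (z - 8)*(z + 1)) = 1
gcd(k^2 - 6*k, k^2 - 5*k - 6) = k - 6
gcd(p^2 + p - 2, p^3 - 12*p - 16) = p + 2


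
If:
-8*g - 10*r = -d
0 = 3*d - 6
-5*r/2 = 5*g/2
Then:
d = 2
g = -1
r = 1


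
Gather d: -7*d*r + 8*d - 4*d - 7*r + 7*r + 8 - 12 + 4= d*(4 - 7*r)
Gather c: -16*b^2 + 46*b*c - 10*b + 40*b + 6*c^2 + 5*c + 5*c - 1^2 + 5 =-16*b^2 + 30*b + 6*c^2 + c*(46*b + 10) + 4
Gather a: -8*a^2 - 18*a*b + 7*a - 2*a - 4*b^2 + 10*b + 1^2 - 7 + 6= -8*a^2 + a*(5 - 18*b) - 4*b^2 + 10*b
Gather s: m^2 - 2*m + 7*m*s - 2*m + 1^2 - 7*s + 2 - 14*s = m^2 - 4*m + s*(7*m - 21) + 3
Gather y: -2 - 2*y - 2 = -2*y - 4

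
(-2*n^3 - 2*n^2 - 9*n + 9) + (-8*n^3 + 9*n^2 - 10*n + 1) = -10*n^3 + 7*n^2 - 19*n + 10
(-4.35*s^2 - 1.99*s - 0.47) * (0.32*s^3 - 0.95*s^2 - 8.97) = -1.392*s^5 + 3.4957*s^4 + 1.7401*s^3 + 39.466*s^2 + 17.8503*s + 4.2159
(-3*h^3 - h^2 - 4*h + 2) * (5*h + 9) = -15*h^4 - 32*h^3 - 29*h^2 - 26*h + 18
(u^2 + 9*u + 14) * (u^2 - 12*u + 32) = u^4 - 3*u^3 - 62*u^2 + 120*u + 448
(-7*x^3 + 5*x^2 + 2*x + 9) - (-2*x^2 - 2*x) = -7*x^3 + 7*x^2 + 4*x + 9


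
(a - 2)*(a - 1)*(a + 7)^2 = a^4 + 11*a^3 + 9*a^2 - 119*a + 98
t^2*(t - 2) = t^3 - 2*t^2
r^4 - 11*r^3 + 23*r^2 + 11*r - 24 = (r - 8)*(r - 3)*(r - 1)*(r + 1)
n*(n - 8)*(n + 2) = n^3 - 6*n^2 - 16*n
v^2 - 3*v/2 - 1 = (v - 2)*(v + 1/2)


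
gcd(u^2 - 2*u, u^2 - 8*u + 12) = u - 2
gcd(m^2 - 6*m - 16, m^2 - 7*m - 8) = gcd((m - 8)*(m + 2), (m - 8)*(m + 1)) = m - 8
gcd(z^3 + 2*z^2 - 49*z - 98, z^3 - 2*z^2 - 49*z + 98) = z^2 - 49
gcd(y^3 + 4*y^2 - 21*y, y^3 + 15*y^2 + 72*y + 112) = y + 7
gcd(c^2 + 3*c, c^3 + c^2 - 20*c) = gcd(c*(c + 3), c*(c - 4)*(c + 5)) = c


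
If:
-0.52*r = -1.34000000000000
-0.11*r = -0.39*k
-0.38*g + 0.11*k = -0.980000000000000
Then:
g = 2.79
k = 0.73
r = 2.58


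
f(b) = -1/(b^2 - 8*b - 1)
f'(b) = -(8 - 2*b)/(b^2 - 8*b - 1)^2 = 2*(b - 4)/(-b^2 + 8*b + 1)^2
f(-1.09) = -0.11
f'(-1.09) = -0.13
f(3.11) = 0.06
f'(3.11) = -0.01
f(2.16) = 0.07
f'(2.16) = -0.02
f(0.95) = 0.13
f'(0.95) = -0.10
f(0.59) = 0.19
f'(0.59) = -0.24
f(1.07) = 0.12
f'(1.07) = -0.08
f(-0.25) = -0.94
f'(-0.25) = -7.53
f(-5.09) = -0.02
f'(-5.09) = -0.00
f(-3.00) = -0.03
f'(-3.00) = -0.01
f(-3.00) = -0.03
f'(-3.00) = -0.01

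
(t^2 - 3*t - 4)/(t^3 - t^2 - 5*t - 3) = (t - 4)/(t^2 - 2*t - 3)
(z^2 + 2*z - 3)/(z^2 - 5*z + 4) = (z + 3)/(z - 4)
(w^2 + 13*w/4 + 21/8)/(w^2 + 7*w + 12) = (8*w^2 + 26*w + 21)/(8*(w^2 + 7*w + 12))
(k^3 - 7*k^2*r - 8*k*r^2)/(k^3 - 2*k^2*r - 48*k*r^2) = (k + r)/(k + 6*r)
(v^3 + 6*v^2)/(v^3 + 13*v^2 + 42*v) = v/(v + 7)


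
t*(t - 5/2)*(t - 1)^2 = t^4 - 9*t^3/2 + 6*t^2 - 5*t/2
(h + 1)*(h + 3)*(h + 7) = h^3 + 11*h^2 + 31*h + 21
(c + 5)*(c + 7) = c^2 + 12*c + 35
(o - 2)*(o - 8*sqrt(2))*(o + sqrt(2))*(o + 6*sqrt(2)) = o^4 - 2*o^3 - sqrt(2)*o^3 - 100*o^2 + 2*sqrt(2)*o^2 - 96*sqrt(2)*o + 200*o + 192*sqrt(2)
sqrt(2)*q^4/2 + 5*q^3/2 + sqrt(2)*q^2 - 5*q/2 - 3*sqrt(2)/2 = (q - 1)*(q + 1)*(q + 3*sqrt(2)/2)*(sqrt(2)*q/2 + 1)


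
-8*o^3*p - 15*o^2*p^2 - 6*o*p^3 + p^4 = p*(-8*o + p)*(o + p)^2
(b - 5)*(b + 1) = b^2 - 4*b - 5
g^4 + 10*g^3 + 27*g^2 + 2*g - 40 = (g - 1)*(g + 2)*(g + 4)*(g + 5)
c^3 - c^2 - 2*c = c*(c - 2)*(c + 1)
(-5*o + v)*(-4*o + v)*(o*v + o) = 20*o^3*v + 20*o^3 - 9*o^2*v^2 - 9*o^2*v + o*v^3 + o*v^2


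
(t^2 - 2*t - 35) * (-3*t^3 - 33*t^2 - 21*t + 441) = -3*t^5 - 27*t^4 + 150*t^3 + 1638*t^2 - 147*t - 15435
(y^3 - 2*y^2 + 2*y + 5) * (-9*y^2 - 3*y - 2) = -9*y^5 + 15*y^4 - 14*y^3 - 47*y^2 - 19*y - 10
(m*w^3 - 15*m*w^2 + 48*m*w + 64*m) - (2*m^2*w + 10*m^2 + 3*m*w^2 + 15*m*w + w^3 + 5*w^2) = -2*m^2*w - 10*m^2 + m*w^3 - 18*m*w^2 + 33*m*w + 64*m - w^3 - 5*w^2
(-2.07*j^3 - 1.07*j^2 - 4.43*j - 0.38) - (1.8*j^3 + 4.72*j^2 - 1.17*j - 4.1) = -3.87*j^3 - 5.79*j^2 - 3.26*j + 3.72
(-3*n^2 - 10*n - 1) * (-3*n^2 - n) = 9*n^4 + 33*n^3 + 13*n^2 + n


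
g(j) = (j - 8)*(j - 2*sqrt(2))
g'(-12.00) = -34.83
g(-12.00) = 296.57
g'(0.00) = -10.83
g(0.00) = 22.63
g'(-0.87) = -12.57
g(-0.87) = 32.81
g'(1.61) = -7.61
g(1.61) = 7.79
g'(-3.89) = -18.61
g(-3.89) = 79.88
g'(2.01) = -6.81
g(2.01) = 4.90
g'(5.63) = 0.43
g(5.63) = -6.64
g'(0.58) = -9.67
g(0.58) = 16.68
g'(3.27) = -4.29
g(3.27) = -2.09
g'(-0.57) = -11.97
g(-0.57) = 29.12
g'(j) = 2*j - 8 - 2*sqrt(2)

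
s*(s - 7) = s^2 - 7*s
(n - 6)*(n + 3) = n^2 - 3*n - 18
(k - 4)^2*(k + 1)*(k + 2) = k^4 - 5*k^3 - 6*k^2 + 32*k + 32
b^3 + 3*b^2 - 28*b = b*(b - 4)*(b + 7)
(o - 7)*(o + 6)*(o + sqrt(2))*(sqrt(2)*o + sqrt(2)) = sqrt(2)*o^4 + 2*o^3 - 43*sqrt(2)*o^2 - 86*o - 42*sqrt(2)*o - 84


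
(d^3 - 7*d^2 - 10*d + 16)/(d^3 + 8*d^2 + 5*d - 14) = (d - 8)/(d + 7)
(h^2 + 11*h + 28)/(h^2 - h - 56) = (h + 4)/(h - 8)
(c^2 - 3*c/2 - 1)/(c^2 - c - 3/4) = 2*(c - 2)/(2*c - 3)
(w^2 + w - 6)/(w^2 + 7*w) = (w^2 + w - 6)/(w*(w + 7))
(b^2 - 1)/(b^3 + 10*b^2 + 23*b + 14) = (b - 1)/(b^2 + 9*b + 14)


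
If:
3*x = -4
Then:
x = -4/3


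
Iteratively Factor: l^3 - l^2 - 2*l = (l - 2)*(l^2 + l) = (l - 2)*(l + 1)*(l)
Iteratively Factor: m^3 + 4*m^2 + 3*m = (m)*(m^2 + 4*m + 3) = m*(m + 3)*(m + 1)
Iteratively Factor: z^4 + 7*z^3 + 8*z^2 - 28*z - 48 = (z + 2)*(z^3 + 5*z^2 - 2*z - 24) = (z + 2)*(z + 3)*(z^2 + 2*z - 8) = (z - 2)*(z + 2)*(z + 3)*(z + 4)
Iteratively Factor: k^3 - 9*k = (k + 3)*(k^2 - 3*k) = k*(k + 3)*(k - 3)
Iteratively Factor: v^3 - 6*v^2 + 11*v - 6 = (v - 2)*(v^2 - 4*v + 3) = (v - 2)*(v - 1)*(v - 3)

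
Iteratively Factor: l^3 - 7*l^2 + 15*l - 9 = (l - 3)*(l^2 - 4*l + 3) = (l - 3)*(l - 1)*(l - 3)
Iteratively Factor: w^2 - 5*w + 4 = (w - 4)*(w - 1)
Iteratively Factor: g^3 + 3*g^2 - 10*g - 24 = (g + 4)*(g^2 - g - 6) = (g - 3)*(g + 4)*(g + 2)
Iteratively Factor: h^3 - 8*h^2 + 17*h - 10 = (h - 2)*(h^2 - 6*h + 5) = (h - 5)*(h - 2)*(h - 1)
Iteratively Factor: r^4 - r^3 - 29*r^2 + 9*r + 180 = (r + 3)*(r^3 - 4*r^2 - 17*r + 60) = (r - 3)*(r + 3)*(r^2 - r - 20) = (r - 3)*(r + 3)*(r + 4)*(r - 5)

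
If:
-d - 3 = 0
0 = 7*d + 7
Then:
No Solution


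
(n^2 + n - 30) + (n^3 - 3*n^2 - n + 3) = n^3 - 2*n^2 - 27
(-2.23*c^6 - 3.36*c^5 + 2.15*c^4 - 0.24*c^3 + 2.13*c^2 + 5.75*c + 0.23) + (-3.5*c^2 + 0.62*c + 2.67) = -2.23*c^6 - 3.36*c^5 + 2.15*c^4 - 0.24*c^3 - 1.37*c^2 + 6.37*c + 2.9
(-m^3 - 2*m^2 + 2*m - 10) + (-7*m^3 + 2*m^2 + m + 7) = -8*m^3 + 3*m - 3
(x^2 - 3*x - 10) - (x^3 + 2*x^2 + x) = -x^3 - x^2 - 4*x - 10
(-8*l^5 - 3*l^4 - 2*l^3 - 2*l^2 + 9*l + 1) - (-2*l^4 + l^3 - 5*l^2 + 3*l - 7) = -8*l^5 - l^4 - 3*l^3 + 3*l^2 + 6*l + 8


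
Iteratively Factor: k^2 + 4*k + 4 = (k + 2)*(k + 2)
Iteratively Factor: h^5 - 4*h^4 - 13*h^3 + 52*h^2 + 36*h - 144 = (h + 2)*(h^4 - 6*h^3 - h^2 + 54*h - 72) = (h - 4)*(h + 2)*(h^3 - 2*h^2 - 9*h + 18) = (h - 4)*(h + 2)*(h + 3)*(h^2 - 5*h + 6) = (h - 4)*(h - 3)*(h + 2)*(h + 3)*(h - 2)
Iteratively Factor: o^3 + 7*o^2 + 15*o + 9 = (o + 3)*(o^2 + 4*o + 3) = (o + 3)^2*(o + 1)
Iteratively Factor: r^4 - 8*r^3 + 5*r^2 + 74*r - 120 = (r - 5)*(r^3 - 3*r^2 - 10*r + 24) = (r - 5)*(r - 4)*(r^2 + r - 6) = (r - 5)*(r - 4)*(r + 3)*(r - 2)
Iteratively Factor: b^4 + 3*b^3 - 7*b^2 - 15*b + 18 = (b + 3)*(b^3 - 7*b + 6) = (b + 3)^2*(b^2 - 3*b + 2) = (b - 2)*(b + 3)^2*(b - 1)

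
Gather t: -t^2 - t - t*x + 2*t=-t^2 + t*(1 - x)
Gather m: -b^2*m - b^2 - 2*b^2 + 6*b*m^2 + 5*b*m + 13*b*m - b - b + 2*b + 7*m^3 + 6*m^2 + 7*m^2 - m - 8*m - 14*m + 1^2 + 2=-3*b^2 + 7*m^3 + m^2*(6*b + 13) + m*(-b^2 + 18*b - 23) + 3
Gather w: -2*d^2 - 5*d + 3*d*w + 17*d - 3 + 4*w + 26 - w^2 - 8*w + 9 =-2*d^2 + 12*d - w^2 + w*(3*d - 4) + 32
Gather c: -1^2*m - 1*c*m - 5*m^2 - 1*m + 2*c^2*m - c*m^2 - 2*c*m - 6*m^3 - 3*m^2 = 2*c^2*m + c*(-m^2 - 3*m) - 6*m^3 - 8*m^2 - 2*m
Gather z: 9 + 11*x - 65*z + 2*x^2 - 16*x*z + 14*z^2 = 2*x^2 + 11*x + 14*z^2 + z*(-16*x - 65) + 9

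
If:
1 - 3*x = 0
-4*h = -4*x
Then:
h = 1/3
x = 1/3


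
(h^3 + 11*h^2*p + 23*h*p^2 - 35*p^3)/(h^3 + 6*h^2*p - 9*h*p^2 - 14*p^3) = (-h^2 - 4*h*p + 5*p^2)/(-h^2 + h*p + 2*p^2)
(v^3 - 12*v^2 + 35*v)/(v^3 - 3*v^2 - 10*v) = (v - 7)/(v + 2)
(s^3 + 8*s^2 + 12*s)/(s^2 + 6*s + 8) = s*(s + 6)/(s + 4)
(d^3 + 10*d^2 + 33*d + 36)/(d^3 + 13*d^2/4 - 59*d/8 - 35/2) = 8*(d^2 + 6*d + 9)/(8*d^2 - 6*d - 35)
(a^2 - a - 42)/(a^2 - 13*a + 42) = (a + 6)/(a - 6)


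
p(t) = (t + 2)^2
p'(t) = 2*t + 4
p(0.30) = 5.29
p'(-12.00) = -20.00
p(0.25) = 5.06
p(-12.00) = 100.00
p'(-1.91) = 0.18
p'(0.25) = 4.50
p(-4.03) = 4.12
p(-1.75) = 0.06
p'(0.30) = 4.60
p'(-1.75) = 0.50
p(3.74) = 32.95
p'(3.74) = 11.48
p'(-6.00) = -8.00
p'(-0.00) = 4.00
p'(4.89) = 13.78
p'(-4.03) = -4.06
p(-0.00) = 4.00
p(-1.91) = 0.01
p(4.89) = 47.47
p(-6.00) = 16.00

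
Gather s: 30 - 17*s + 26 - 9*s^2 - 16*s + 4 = -9*s^2 - 33*s + 60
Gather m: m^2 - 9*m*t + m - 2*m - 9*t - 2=m^2 + m*(-9*t - 1) - 9*t - 2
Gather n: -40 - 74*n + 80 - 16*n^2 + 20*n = -16*n^2 - 54*n + 40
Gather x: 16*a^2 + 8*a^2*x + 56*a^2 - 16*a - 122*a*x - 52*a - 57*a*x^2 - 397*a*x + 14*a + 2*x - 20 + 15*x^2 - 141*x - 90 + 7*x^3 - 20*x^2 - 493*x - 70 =72*a^2 - 54*a + 7*x^3 + x^2*(-57*a - 5) + x*(8*a^2 - 519*a - 632) - 180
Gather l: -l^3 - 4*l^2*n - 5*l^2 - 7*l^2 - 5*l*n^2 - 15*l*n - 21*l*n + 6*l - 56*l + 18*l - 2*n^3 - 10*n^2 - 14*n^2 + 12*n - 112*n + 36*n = -l^3 + l^2*(-4*n - 12) + l*(-5*n^2 - 36*n - 32) - 2*n^3 - 24*n^2 - 64*n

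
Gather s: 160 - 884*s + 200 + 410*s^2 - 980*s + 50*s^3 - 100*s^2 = 50*s^3 + 310*s^2 - 1864*s + 360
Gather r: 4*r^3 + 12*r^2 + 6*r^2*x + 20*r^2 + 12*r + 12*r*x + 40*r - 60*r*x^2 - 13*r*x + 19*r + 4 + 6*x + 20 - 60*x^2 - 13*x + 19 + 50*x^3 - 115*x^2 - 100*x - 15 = 4*r^3 + r^2*(6*x + 32) + r*(-60*x^2 - x + 71) + 50*x^3 - 175*x^2 - 107*x + 28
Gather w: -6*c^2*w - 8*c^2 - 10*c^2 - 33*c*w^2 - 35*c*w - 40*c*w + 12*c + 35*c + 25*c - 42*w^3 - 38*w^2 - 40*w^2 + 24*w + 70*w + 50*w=-18*c^2 + 72*c - 42*w^3 + w^2*(-33*c - 78) + w*(-6*c^2 - 75*c + 144)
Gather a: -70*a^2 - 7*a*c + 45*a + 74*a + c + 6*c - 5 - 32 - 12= -70*a^2 + a*(119 - 7*c) + 7*c - 49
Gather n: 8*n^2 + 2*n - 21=8*n^2 + 2*n - 21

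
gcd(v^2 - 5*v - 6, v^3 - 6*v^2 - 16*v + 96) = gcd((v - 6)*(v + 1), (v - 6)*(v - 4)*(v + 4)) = v - 6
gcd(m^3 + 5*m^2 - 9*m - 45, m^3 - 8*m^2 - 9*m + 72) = m^2 - 9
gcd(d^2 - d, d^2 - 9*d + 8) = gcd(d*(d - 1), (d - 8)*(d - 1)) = d - 1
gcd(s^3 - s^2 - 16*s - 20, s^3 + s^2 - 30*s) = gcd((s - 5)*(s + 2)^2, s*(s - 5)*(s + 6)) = s - 5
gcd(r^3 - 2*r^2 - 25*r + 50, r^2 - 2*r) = r - 2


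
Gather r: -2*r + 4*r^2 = 4*r^2 - 2*r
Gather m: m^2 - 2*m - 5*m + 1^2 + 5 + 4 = m^2 - 7*m + 10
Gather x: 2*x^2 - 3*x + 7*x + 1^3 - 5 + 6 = 2*x^2 + 4*x + 2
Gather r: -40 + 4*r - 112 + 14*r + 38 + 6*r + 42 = 24*r - 72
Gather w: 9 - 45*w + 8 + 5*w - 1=16 - 40*w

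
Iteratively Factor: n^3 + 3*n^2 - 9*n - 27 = (n + 3)*(n^2 - 9) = (n - 3)*(n + 3)*(n + 3)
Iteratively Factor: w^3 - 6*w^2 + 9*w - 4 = (w - 1)*(w^2 - 5*w + 4) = (w - 4)*(w - 1)*(w - 1)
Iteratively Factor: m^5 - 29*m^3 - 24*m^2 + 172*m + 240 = (m + 2)*(m^4 - 2*m^3 - 25*m^2 + 26*m + 120) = (m - 3)*(m + 2)*(m^3 + m^2 - 22*m - 40) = (m - 5)*(m - 3)*(m + 2)*(m^2 + 6*m + 8) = (m - 5)*(m - 3)*(m + 2)*(m + 4)*(m + 2)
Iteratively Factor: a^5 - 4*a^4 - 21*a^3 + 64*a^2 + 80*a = (a + 1)*(a^4 - 5*a^3 - 16*a^2 + 80*a) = (a + 1)*(a + 4)*(a^3 - 9*a^2 + 20*a) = (a - 5)*(a + 1)*(a + 4)*(a^2 - 4*a) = (a - 5)*(a - 4)*(a + 1)*(a + 4)*(a)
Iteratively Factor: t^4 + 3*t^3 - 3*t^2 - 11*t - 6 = (t + 1)*(t^3 + 2*t^2 - 5*t - 6) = (t + 1)*(t + 3)*(t^2 - t - 2) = (t - 2)*(t + 1)*(t + 3)*(t + 1)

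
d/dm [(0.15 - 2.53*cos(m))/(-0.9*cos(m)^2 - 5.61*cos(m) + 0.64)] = (2.277*cos(m)^2 - 0.27*cos(m) + 0.7777)*sin(m)/(0.81*cos(m)^4 + 10.098*cos(m)^3 + 30.3201*cos(m)^2 - 7.1808*cos(m) + 0.4096)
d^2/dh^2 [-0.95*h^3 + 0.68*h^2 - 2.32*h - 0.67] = 1.36 - 5.7*h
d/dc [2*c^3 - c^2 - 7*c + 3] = 6*c^2 - 2*c - 7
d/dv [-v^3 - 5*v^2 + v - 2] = -3*v^2 - 10*v + 1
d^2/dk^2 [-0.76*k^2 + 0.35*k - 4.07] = -1.52000000000000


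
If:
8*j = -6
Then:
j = -3/4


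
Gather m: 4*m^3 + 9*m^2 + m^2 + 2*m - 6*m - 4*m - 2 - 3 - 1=4*m^3 + 10*m^2 - 8*m - 6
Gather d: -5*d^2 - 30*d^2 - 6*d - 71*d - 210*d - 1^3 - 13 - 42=-35*d^2 - 287*d - 56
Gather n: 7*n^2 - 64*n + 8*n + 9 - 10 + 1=7*n^2 - 56*n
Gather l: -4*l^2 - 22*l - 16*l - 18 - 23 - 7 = -4*l^2 - 38*l - 48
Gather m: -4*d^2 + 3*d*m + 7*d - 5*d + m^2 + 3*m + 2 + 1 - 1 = -4*d^2 + 2*d + m^2 + m*(3*d + 3) + 2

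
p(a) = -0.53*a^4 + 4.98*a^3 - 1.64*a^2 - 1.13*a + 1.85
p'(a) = -2.12*a^3 + 14.94*a^2 - 3.28*a - 1.13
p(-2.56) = -112.32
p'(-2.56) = 140.75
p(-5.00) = -987.25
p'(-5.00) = 653.77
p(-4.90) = -923.42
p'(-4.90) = 623.07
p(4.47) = 197.22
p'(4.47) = 93.38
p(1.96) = 23.01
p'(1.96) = 33.87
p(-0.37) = 1.78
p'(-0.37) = 2.24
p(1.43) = 9.23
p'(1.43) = 18.53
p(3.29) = 95.63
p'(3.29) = 74.29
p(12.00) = -2632.51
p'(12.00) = -1552.49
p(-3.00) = -186.91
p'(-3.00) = 200.41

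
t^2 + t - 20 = (t - 4)*(t + 5)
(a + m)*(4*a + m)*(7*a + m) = 28*a^3 + 39*a^2*m + 12*a*m^2 + m^3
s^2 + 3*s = s*(s + 3)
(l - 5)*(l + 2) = l^2 - 3*l - 10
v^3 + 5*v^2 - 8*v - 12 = (v - 2)*(v + 1)*(v + 6)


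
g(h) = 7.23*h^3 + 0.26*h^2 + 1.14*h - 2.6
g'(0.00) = 1.14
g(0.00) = -2.60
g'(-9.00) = 1753.35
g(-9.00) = -5262.47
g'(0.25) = 2.63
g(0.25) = -2.19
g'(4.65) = 472.55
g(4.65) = 735.26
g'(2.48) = 135.83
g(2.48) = 112.11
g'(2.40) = 127.32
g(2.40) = 101.58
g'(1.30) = 38.47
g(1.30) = 15.21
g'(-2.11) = 96.61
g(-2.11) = -71.77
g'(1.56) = 54.74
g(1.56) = 27.26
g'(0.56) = 8.23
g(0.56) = -0.61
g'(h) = 21.69*h^2 + 0.52*h + 1.14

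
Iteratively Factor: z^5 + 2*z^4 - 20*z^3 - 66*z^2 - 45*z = (z - 5)*(z^4 + 7*z^3 + 15*z^2 + 9*z) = (z - 5)*(z + 3)*(z^3 + 4*z^2 + 3*z) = (z - 5)*(z + 1)*(z + 3)*(z^2 + 3*z) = (z - 5)*(z + 1)*(z + 3)^2*(z)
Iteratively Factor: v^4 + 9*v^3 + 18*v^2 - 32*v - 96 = (v + 3)*(v^3 + 6*v^2 - 32) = (v - 2)*(v + 3)*(v^2 + 8*v + 16) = (v - 2)*(v + 3)*(v + 4)*(v + 4)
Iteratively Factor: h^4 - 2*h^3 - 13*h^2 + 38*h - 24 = (h - 1)*(h^3 - h^2 - 14*h + 24) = (h - 1)*(h + 4)*(h^2 - 5*h + 6) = (h - 3)*(h - 1)*(h + 4)*(h - 2)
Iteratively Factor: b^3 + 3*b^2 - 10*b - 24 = (b + 4)*(b^2 - b - 6) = (b - 3)*(b + 4)*(b + 2)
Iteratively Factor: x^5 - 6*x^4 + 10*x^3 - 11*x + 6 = (x - 1)*(x^4 - 5*x^3 + 5*x^2 + 5*x - 6) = (x - 1)*(x + 1)*(x^3 - 6*x^2 + 11*x - 6) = (x - 3)*(x - 1)*(x + 1)*(x^2 - 3*x + 2) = (x - 3)*(x - 2)*(x - 1)*(x + 1)*(x - 1)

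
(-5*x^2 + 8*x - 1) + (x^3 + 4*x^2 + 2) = x^3 - x^2 + 8*x + 1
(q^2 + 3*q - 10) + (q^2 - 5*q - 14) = 2*q^2 - 2*q - 24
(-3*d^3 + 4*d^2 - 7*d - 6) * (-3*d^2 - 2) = 9*d^5 - 12*d^4 + 27*d^3 + 10*d^2 + 14*d + 12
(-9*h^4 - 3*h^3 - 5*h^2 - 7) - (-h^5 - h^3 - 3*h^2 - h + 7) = h^5 - 9*h^4 - 2*h^3 - 2*h^2 + h - 14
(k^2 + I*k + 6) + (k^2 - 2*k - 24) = 2*k^2 - 2*k + I*k - 18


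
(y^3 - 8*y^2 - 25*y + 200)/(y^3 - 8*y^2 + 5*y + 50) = (y^2 - 3*y - 40)/(y^2 - 3*y - 10)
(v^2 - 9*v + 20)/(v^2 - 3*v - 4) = (v - 5)/(v + 1)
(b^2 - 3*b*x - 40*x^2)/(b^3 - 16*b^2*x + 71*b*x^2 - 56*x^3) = (b + 5*x)/(b^2 - 8*b*x + 7*x^2)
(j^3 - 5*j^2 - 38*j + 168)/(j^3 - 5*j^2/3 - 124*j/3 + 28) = 3*(j - 4)/(3*j - 2)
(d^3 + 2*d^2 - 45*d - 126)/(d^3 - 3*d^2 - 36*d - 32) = (-d^3 - 2*d^2 + 45*d + 126)/(-d^3 + 3*d^2 + 36*d + 32)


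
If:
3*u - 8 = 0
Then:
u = 8/3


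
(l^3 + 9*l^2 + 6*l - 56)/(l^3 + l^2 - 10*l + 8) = (l + 7)/(l - 1)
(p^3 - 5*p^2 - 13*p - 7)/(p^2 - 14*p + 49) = (p^2 + 2*p + 1)/(p - 7)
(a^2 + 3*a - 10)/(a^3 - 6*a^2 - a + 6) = (a^2 + 3*a - 10)/(a^3 - 6*a^2 - a + 6)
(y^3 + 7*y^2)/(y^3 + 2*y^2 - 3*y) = y*(y + 7)/(y^2 + 2*y - 3)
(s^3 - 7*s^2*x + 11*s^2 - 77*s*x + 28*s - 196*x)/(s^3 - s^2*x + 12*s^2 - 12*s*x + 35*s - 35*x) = (-s^2 + 7*s*x - 4*s + 28*x)/(-s^2 + s*x - 5*s + 5*x)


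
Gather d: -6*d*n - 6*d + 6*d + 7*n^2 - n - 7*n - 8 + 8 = -6*d*n + 7*n^2 - 8*n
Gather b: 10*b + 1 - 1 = 10*b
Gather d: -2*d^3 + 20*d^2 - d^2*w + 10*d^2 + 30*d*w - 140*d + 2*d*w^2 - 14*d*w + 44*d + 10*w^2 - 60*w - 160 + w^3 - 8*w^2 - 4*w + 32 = -2*d^3 + d^2*(30 - w) + d*(2*w^2 + 16*w - 96) + w^3 + 2*w^2 - 64*w - 128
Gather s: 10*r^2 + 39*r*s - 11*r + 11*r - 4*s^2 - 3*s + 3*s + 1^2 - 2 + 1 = 10*r^2 + 39*r*s - 4*s^2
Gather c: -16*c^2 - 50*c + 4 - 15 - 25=-16*c^2 - 50*c - 36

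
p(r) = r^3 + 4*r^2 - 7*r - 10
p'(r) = 3*r^2 + 8*r - 7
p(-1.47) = 5.76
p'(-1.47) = -12.28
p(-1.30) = 3.66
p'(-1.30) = -12.33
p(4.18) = 103.66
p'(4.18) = 78.86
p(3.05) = 34.23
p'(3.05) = 45.31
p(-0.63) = -4.25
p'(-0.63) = -10.85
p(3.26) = 44.34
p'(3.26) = 50.96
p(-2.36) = 15.65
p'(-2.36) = -9.17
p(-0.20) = -8.45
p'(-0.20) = -8.48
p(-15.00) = -2380.00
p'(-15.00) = 548.00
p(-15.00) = -2380.00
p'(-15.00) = 548.00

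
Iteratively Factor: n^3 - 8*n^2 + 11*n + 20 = (n - 5)*(n^2 - 3*n - 4) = (n - 5)*(n + 1)*(n - 4)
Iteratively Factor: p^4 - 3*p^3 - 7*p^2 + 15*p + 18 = (p - 3)*(p^3 - 7*p - 6) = (p - 3)*(p + 1)*(p^2 - p - 6) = (p - 3)*(p + 1)*(p + 2)*(p - 3)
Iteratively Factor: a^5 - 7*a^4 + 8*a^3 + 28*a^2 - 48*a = (a + 2)*(a^4 - 9*a^3 + 26*a^2 - 24*a) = (a - 4)*(a + 2)*(a^3 - 5*a^2 + 6*a) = (a - 4)*(a - 2)*(a + 2)*(a^2 - 3*a) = a*(a - 4)*(a - 2)*(a + 2)*(a - 3)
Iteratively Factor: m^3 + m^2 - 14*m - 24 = (m + 3)*(m^2 - 2*m - 8) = (m - 4)*(m + 3)*(m + 2)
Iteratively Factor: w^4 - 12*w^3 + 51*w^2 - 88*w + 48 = (w - 3)*(w^3 - 9*w^2 + 24*w - 16) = (w - 3)*(w - 1)*(w^2 - 8*w + 16) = (w - 4)*(w - 3)*(w - 1)*(w - 4)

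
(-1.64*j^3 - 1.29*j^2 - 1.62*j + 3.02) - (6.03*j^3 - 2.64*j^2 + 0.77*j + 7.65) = -7.67*j^3 + 1.35*j^2 - 2.39*j - 4.63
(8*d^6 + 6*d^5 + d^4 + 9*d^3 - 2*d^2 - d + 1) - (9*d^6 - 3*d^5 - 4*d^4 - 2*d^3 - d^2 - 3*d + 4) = -d^6 + 9*d^5 + 5*d^4 + 11*d^3 - d^2 + 2*d - 3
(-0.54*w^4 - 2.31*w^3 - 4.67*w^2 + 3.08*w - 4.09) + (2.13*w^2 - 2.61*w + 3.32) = -0.54*w^4 - 2.31*w^3 - 2.54*w^2 + 0.47*w - 0.77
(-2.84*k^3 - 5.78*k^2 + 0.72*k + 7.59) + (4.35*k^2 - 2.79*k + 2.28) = -2.84*k^3 - 1.43*k^2 - 2.07*k + 9.87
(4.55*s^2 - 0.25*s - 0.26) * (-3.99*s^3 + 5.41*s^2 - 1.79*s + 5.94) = -18.1545*s^5 + 25.613*s^4 - 8.4596*s^3 + 26.0679*s^2 - 1.0196*s - 1.5444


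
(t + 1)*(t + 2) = t^2 + 3*t + 2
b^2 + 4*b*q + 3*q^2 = (b + q)*(b + 3*q)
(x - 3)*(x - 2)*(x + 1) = x^3 - 4*x^2 + x + 6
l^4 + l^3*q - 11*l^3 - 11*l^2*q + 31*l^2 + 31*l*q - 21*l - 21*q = (l - 7)*(l - 3)*(l - 1)*(l + q)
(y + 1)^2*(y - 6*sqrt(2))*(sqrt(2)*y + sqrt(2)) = sqrt(2)*y^4 - 12*y^3 + 3*sqrt(2)*y^3 - 36*y^2 + 3*sqrt(2)*y^2 - 36*y + sqrt(2)*y - 12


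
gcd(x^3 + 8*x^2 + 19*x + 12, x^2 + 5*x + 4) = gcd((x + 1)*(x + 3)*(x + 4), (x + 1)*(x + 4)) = x^2 + 5*x + 4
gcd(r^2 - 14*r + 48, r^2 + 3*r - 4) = 1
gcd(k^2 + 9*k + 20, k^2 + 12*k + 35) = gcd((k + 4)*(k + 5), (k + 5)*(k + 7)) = k + 5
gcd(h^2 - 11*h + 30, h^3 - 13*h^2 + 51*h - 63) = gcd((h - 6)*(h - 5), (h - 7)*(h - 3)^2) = 1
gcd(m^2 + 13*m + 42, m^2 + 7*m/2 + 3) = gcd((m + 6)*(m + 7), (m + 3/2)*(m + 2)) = 1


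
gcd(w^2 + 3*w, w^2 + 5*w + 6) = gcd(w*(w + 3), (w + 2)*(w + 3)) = w + 3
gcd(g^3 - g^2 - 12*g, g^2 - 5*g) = g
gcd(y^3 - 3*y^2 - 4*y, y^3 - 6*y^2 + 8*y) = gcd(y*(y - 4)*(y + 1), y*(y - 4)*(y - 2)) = y^2 - 4*y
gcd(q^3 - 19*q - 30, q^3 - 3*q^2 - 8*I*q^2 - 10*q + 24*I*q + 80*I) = q^2 - 3*q - 10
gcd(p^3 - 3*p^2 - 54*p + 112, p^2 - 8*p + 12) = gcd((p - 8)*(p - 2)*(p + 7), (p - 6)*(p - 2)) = p - 2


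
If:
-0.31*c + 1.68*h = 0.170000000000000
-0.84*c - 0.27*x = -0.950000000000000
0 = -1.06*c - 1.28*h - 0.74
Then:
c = -0.67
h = -0.02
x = 5.61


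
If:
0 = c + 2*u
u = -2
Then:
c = 4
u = -2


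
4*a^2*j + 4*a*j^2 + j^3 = j*(2*a + j)^2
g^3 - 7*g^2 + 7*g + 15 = (g - 5)*(g - 3)*(g + 1)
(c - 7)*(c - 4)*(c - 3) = c^3 - 14*c^2 + 61*c - 84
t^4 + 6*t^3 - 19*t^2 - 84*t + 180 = (t - 3)*(t - 2)*(t + 5)*(t + 6)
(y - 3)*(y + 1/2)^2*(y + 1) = y^4 - y^3 - 19*y^2/4 - 7*y/2 - 3/4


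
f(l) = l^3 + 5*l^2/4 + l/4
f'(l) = 3*l^2 + 5*l/2 + 1/4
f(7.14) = 429.50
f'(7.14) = 171.04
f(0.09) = 0.03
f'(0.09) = 0.50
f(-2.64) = -10.35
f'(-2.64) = 14.56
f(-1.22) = -0.26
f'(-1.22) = 1.67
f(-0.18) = -0.01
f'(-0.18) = -0.10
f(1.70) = 8.95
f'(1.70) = 13.17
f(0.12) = 0.05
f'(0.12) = 0.59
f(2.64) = 27.77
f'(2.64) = 27.76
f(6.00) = 262.50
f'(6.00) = 123.25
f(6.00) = 262.50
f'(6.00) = 123.25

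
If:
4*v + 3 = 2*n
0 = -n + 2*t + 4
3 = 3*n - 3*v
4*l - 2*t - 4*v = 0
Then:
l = -11/8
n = 1/2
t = -7/4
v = -1/2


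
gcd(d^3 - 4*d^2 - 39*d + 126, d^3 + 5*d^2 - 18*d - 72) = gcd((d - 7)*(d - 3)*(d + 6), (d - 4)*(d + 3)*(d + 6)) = d + 6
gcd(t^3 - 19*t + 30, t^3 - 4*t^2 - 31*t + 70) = t^2 + 3*t - 10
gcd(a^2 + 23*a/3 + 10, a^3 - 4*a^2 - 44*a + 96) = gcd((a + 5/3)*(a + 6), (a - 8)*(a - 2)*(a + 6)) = a + 6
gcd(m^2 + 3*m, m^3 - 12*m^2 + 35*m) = m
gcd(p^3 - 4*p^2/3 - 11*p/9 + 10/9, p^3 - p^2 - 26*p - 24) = p + 1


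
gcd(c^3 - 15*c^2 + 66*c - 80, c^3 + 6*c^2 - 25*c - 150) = c - 5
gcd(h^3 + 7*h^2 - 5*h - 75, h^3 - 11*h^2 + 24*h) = h - 3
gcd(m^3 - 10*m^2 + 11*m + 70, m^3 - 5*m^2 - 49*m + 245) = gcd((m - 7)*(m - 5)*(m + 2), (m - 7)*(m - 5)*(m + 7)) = m^2 - 12*m + 35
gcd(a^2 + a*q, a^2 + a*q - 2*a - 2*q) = a + q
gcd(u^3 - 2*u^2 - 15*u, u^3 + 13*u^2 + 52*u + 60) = 1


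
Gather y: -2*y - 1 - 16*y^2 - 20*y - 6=-16*y^2 - 22*y - 7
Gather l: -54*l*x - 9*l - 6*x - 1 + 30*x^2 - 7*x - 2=l*(-54*x - 9) + 30*x^2 - 13*x - 3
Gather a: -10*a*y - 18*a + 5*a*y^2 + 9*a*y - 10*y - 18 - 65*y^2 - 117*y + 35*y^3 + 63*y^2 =a*(5*y^2 - y - 18) + 35*y^3 - 2*y^2 - 127*y - 18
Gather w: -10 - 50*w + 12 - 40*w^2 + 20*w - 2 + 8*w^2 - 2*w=-32*w^2 - 32*w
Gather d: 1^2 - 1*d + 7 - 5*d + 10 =18 - 6*d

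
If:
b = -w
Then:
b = -w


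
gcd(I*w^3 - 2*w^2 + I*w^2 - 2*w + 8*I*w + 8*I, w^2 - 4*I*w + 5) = 1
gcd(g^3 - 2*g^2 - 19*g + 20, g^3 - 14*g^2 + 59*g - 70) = g - 5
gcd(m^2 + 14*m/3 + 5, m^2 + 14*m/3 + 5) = m^2 + 14*m/3 + 5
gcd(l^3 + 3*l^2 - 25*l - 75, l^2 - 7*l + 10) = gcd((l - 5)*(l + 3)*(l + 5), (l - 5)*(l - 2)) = l - 5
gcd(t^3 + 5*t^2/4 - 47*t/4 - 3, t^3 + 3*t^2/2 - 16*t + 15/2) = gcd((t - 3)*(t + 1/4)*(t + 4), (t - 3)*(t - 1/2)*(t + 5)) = t - 3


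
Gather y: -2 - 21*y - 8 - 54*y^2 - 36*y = -54*y^2 - 57*y - 10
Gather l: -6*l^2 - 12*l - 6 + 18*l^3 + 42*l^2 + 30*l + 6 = 18*l^3 + 36*l^2 + 18*l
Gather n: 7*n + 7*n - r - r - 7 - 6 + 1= 14*n - 2*r - 12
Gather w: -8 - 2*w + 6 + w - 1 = -w - 3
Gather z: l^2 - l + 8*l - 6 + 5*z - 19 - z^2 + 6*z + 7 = l^2 + 7*l - z^2 + 11*z - 18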